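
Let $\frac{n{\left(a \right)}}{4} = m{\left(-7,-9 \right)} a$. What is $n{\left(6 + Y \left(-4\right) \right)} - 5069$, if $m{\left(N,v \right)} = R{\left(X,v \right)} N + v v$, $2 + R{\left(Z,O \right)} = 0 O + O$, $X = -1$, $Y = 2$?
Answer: $-6333$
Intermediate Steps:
$R{\left(Z,O \right)} = -2 + O$ ($R{\left(Z,O \right)} = -2 + \left(0 O + O\right) = -2 + \left(0 + O\right) = -2 + O$)
$m{\left(N,v \right)} = v^{2} + N \left(-2 + v\right)$ ($m{\left(N,v \right)} = \left(-2 + v\right) N + v v = N \left(-2 + v\right) + v^{2} = v^{2} + N \left(-2 + v\right)$)
$n{\left(a \right)} = 632 a$ ($n{\left(a \right)} = 4 \left(\left(-9\right)^{2} - 7 \left(-2 - 9\right)\right) a = 4 \left(81 - -77\right) a = 4 \left(81 + 77\right) a = 4 \cdot 158 a = 632 a$)
$n{\left(6 + Y \left(-4\right) \right)} - 5069 = 632 \left(6 + 2 \left(-4\right)\right) - 5069 = 632 \left(6 - 8\right) - 5069 = 632 \left(-2\right) - 5069 = -1264 - 5069 = -6333$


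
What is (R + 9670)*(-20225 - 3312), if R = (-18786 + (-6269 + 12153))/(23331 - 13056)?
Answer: -2338314992876/10275 ≈ -2.2757e+8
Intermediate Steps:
R = -12902/10275 (R = (-18786 + 5884)/10275 = -12902*1/10275 = -12902/10275 ≈ -1.2557)
(R + 9670)*(-20225 - 3312) = (-12902/10275 + 9670)*(-20225 - 3312) = (99346348/10275)*(-23537) = -2338314992876/10275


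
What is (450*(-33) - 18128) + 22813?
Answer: -10165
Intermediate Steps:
(450*(-33) - 18128) + 22813 = (-14850 - 18128) + 22813 = -32978 + 22813 = -10165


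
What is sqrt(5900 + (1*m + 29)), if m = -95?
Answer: sqrt(5834) ≈ 76.381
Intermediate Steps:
sqrt(5900 + (1*m + 29)) = sqrt(5900 + (1*(-95) + 29)) = sqrt(5900 + (-95 + 29)) = sqrt(5900 - 66) = sqrt(5834)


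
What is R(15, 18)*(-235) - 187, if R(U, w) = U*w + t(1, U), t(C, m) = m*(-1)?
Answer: -60112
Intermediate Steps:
t(C, m) = -m
R(U, w) = -U + U*w (R(U, w) = U*w - U = -U + U*w)
R(15, 18)*(-235) - 187 = (15*(-1 + 18))*(-235) - 187 = (15*17)*(-235) - 187 = 255*(-235) - 187 = -59925 - 187 = -60112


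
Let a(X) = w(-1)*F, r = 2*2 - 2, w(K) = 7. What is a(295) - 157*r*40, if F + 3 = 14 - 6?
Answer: -12525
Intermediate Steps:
F = 5 (F = -3 + (14 - 6) = -3 + 8 = 5)
r = 2 (r = 4 - 2 = 2)
a(X) = 35 (a(X) = 7*5 = 35)
a(295) - 157*r*40 = 35 - 157*2*40 = 35 - 314*40 = 35 - 12560 = -12525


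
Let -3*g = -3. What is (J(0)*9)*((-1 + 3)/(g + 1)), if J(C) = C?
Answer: 0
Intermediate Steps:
g = 1 (g = -⅓*(-3) = 1)
(J(0)*9)*((-1 + 3)/(g + 1)) = (0*9)*((-1 + 3)/(1 + 1)) = 0*(2/2) = 0*(2*(½)) = 0*1 = 0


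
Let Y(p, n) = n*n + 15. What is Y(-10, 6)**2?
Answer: 2601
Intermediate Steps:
Y(p, n) = 15 + n**2 (Y(p, n) = n**2 + 15 = 15 + n**2)
Y(-10, 6)**2 = (15 + 6**2)**2 = (15 + 36)**2 = 51**2 = 2601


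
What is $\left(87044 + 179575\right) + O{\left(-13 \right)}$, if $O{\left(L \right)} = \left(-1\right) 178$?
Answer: $266441$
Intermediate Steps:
$O{\left(L \right)} = -178$
$\left(87044 + 179575\right) + O{\left(-13 \right)} = \left(87044 + 179575\right) - 178 = 266619 - 178 = 266441$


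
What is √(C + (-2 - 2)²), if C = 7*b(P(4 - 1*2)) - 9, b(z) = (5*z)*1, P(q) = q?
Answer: √77 ≈ 8.7750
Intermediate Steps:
b(z) = 5*z
C = 61 (C = 7*(5*(4 - 1*2)) - 9 = 7*(5*(4 - 2)) - 9 = 7*(5*2) - 9 = 7*10 - 9 = 70 - 9 = 61)
√(C + (-2 - 2)²) = √(61 + (-2 - 2)²) = √(61 + (-4)²) = √(61 + 16) = √77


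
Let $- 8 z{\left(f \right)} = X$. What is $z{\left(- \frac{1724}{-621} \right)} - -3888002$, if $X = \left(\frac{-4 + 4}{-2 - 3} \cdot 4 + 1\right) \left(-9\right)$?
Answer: $\frac{31104025}{8} \approx 3.888 \cdot 10^{6}$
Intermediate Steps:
$X = -9$ ($X = \left(\frac{0}{-5} \cdot 4 + 1\right) \left(-9\right) = \left(0 \left(- \frac{1}{5}\right) 4 + 1\right) \left(-9\right) = \left(0 \cdot 4 + 1\right) \left(-9\right) = \left(0 + 1\right) \left(-9\right) = 1 \left(-9\right) = -9$)
$z{\left(f \right)} = \frac{9}{8}$ ($z{\left(f \right)} = \left(- \frac{1}{8}\right) \left(-9\right) = \frac{9}{8}$)
$z{\left(- \frac{1724}{-621} \right)} - -3888002 = \frac{9}{8} - -3888002 = \frac{9}{8} + 3888002 = \frac{31104025}{8}$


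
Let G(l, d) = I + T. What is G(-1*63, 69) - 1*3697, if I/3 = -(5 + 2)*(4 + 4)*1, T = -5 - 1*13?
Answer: -3883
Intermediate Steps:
T = -18 (T = -5 - 13 = -18)
I = -168 (I = 3*(-(5 + 2)*(4 + 4)*1) = 3*(-7*8*1) = 3*(-1*56*1) = 3*(-56*1) = 3*(-56) = -168)
G(l, d) = -186 (G(l, d) = -168 - 18 = -186)
G(-1*63, 69) - 1*3697 = -186 - 1*3697 = -186 - 3697 = -3883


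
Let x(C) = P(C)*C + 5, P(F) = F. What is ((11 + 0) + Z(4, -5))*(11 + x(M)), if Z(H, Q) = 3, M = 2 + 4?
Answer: 728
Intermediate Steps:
M = 6
x(C) = 5 + C**2 (x(C) = C*C + 5 = C**2 + 5 = 5 + C**2)
((11 + 0) + Z(4, -5))*(11 + x(M)) = ((11 + 0) + 3)*(11 + (5 + 6**2)) = (11 + 3)*(11 + (5 + 36)) = 14*(11 + 41) = 14*52 = 728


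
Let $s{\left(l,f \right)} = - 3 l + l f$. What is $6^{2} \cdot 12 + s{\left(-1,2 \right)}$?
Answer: $433$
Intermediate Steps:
$s{\left(l,f \right)} = - 3 l + f l$
$6^{2} \cdot 12 + s{\left(-1,2 \right)} = 6^{2} \cdot 12 - \left(-3 + 2\right) = 36 \cdot 12 - -1 = 432 + 1 = 433$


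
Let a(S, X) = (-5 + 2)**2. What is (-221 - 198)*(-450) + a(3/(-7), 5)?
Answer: 188559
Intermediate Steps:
a(S, X) = 9 (a(S, X) = (-3)**2 = 9)
(-221 - 198)*(-450) + a(3/(-7), 5) = (-221 - 198)*(-450) + 9 = -419*(-450) + 9 = 188550 + 9 = 188559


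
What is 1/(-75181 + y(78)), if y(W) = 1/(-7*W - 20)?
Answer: -566/42552447 ≈ -1.3301e-5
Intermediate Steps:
y(W) = 1/(-20 - 7*W)
1/(-75181 + y(78)) = 1/(-75181 - 1/(20 + 7*78)) = 1/(-75181 - 1/(20 + 546)) = 1/(-75181 - 1/566) = 1/(-42552447/566) = -566/42552447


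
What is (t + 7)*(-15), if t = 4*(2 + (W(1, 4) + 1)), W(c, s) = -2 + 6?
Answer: -525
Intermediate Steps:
W(c, s) = 4
t = 28 (t = 4*(2 + (4 + 1)) = 4*(2 + 5) = 4*7 = 28)
(t + 7)*(-15) = (28 + 7)*(-15) = 35*(-15) = -525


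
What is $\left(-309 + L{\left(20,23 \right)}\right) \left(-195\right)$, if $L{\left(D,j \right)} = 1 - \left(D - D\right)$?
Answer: $60060$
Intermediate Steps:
$L{\left(D,j \right)} = 1$ ($L{\left(D,j \right)} = 1 - 0 = 1 + 0 = 1$)
$\left(-309 + L{\left(20,23 \right)}\right) \left(-195\right) = \left(-309 + 1\right) \left(-195\right) = \left(-308\right) \left(-195\right) = 60060$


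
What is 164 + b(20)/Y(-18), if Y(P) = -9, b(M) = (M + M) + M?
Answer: 472/3 ≈ 157.33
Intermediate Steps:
b(M) = 3*M (b(M) = 2*M + M = 3*M)
164 + b(20)/Y(-18) = 164 + (3*20)/(-9) = 164 + 60*(-1/9) = 164 - 20/3 = 472/3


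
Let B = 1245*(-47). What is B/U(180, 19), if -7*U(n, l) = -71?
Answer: -409605/71 ≈ -5769.1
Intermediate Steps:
U(n, l) = 71/7 (U(n, l) = -⅐*(-71) = 71/7)
B = -58515
B/U(180, 19) = -58515/71/7 = -58515*7/71 = -409605/71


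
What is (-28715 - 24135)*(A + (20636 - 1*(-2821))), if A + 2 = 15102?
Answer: -2037737450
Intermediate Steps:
A = 15100 (A = -2 + 15102 = 15100)
(-28715 - 24135)*(A + (20636 - 1*(-2821))) = (-28715 - 24135)*(15100 + (20636 - 1*(-2821))) = -52850*(15100 + (20636 + 2821)) = -52850*(15100 + 23457) = -52850*38557 = -2037737450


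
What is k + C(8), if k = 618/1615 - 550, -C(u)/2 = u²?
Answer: -1094352/1615 ≈ -677.62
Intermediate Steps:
C(u) = -2*u²
k = -887632/1615 (k = 618*(1/1615) - 550 = 618/1615 - 550 = -887632/1615 ≈ -549.62)
k + C(8) = -887632/1615 - 2*8² = -887632/1615 - 2*64 = -887632/1615 - 128 = -1094352/1615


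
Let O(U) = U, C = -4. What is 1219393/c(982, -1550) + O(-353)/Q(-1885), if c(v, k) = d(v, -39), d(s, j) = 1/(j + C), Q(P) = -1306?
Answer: -68478671741/1306 ≈ -5.2434e+7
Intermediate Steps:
d(s, j) = 1/(-4 + j) (d(s, j) = 1/(j - 4) = 1/(-4 + j))
c(v, k) = -1/43 (c(v, k) = 1/(-4 - 39) = 1/(-43) = -1/43)
1219393/c(982, -1550) + O(-353)/Q(-1885) = 1219393/(-1/43) - 353/(-1306) = 1219393*(-43) - 353*(-1/1306) = -52433899 + 353/1306 = -68478671741/1306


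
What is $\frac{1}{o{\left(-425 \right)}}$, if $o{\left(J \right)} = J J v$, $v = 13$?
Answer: $\frac{1}{2348125} \approx 4.2587 \cdot 10^{-7}$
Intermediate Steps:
$o{\left(J \right)} = 13 J^{2}$ ($o{\left(J \right)} = J J 13 = J^{2} \cdot 13 = 13 J^{2}$)
$\frac{1}{o{\left(-425 \right)}} = \frac{1}{13 \left(-425\right)^{2}} = \frac{1}{13 \cdot 180625} = \frac{1}{2348125}$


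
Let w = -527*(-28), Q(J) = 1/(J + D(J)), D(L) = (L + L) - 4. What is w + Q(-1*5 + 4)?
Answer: 103291/7 ≈ 14756.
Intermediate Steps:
D(L) = -4 + 2*L (D(L) = 2*L - 4 = -4 + 2*L)
Q(J) = 1/(-4 + 3*J) (Q(J) = 1/(J + (-4 + 2*J)) = 1/(-4 + 3*J))
w = 14756
w + Q(-1*5 + 4) = 14756 + 1/(-4 + 3*(-1*5 + 4)) = 14756 + 1/(-4 + 3*(-5 + 4)) = 14756 + 1/(-4 + 3*(-1)) = 14756 + 1/(-4 - 3) = 14756 + 1/(-7) = 14756 - 1/7 = 103291/7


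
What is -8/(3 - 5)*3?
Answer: 12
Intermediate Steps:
-8/(3 - 5)*3 = -8/(-2)*3 = -8*(-½)*3 = 4*3 = 12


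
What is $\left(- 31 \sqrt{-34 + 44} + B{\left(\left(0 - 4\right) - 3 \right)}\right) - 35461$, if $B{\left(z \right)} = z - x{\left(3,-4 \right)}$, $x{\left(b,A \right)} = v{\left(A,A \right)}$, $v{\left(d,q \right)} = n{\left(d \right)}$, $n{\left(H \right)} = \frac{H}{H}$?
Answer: $-35469 - 31 \sqrt{10} \approx -35567.0$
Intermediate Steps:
$n{\left(H \right)} = 1$
$v{\left(d,q \right)} = 1$
$x{\left(b,A \right)} = 1$
$B{\left(z \right)} = -1 + z$ ($B{\left(z \right)} = z - 1 = -1 + z$)
$\left(- 31 \sqrt{-34 + 44} + B{\left(\left(0 - 4\right) - 3 \right)}\right) - 35461 = \left(- 31 \sqrt{-34 + 44} + \left(-1 + \left(\left(0 - 4\right) - 3\right)\right)\right) - 35461 = \left(- 31 \sqrt{10} - 8\right) - 35461 = \left(-8 - 31 \sqrt{10}\right) - 35461 = -35469 - 31 \sqrt{10}$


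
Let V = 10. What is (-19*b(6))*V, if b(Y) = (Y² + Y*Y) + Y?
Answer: -14820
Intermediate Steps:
b(Y) = Y + 2*Y² (b(Y) = (Y² + Y²) + Y = 2*Y² + Y = Y + 2*Y²)
(-19*b(6))*V = -114*(1 + 2*6)*10 = -114*(1 + 12)*10 = -114*13*10 = -19*78*10 = -1482*10 = -14820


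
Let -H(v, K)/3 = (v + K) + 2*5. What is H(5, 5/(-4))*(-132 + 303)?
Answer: -28215/4 ≈ -7053.8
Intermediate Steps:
H(v, K) = -30 - 3*K - 3*v (H(v, K) = -3*((v + K) + 2*5) = -3*((K + v) + 10) = -3*(10 + K + v) = -30 - 3*K - 3*v)
H(5, 5/(-4))*(-132 + 303) = (-30 - 15/(-4) - 3*5)*(-132 + 303) = (-30 - 15*(-1)/4 - 15)*171 = (-30 - 3*(-5/4) - 15)*171 = (-30 + 15/4 - 15)*171 = -165/4*171 = -28215/4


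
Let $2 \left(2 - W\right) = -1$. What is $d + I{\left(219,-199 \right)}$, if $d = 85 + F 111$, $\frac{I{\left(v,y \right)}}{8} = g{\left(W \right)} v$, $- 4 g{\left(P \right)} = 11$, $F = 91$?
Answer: $5368$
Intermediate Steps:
$W = \frac{5}{2}$ ($W = 2 - - \frac{1}{2} = 2 + \frac{1}{2} = \frac{5}{2} \approx 2.5$)
$g{\left(P \right)} = - \frac{11}{4}$ ($g{\left(P \right)} = \left(- \frac{1}{4}\right) 11 = - \frac{11}{4}$)
$I{\left(v,y \right)} = - 22 v$ ($I{\left(v,y \right)} = 8 \left(- \frac{11 v}{4}\right) = - 22 v$)
$d = 10186$ ($d = 85 + 91 \cdot 111 = 85 + 10101 = 10186$)
$d + I{\left(219,-199 \right)} = 10186 - 4818 = 5368$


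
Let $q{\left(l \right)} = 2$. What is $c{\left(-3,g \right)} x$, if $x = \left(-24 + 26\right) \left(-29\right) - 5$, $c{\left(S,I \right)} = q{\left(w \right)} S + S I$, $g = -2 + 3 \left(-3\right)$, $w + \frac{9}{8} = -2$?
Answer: $-1701$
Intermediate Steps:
$w = - \frac{25}{8}$ ($w = - \frac{9}{8} - 2 = - \frac{25}{8} \approx -3.125$)
$g = -11$ ($g = -2 - 9 = -11$)
$c{\left(S,I \right)} = 2 S + I S$ ($c{\left(S,I \right)} = 2 S + S I = 2 S + I S$)
$x = -63$ ($x = 2 \left(-29\right) - 5 = -58 - 5 = -63$)
$c{\left(-3,g \right)} x = - 3 \left(2 - 11\right) \left(-63\right) = \left(-3\right) \left(-9\right) \left(-63\right) = 27 \left(-63\right) = -1701$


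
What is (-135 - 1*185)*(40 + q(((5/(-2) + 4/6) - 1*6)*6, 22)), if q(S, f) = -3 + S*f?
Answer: 319040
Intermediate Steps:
(-135 - 1*185)*(40 + q(((5/(-2) + 4/6) - 1*6)*6, 22)) = (-135 - 1*185)*(40 + (-3 + (((5/(-2) + 4/6) - 1*6)*6)*22)) = (-135 - 185)*(40 + (-3 + (((5*(-½) + 4*(⅙)) - 6)*6)*22)) = -320*(40 + (-3 + (((-5/2 + ⅔) - 6)*6)*22)) = -320*(40 + (-3 + ((-11/6 - 6)*6)*22)) = -320*(40 + (-3 - 47/6*6*22)) = -320*(40 + (-3 - 47*22)) = -320*(40 + (-3 - 1034)) = -320*(40 - 1037) = -320*(-997) = 319040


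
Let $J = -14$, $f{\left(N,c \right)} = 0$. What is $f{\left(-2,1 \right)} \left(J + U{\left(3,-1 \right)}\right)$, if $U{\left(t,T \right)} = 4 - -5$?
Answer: $0$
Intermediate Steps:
$U{\left(t,T \right)} = 9$ ($U{\left(t,T \right)} = 4 + 5 = 9$)
$f{\left(-2,1 \right)} \left(J + U{\left(3,-1 \right)}\right) = 0 \left(-14 + 9\right) = 0 \left(-5\right) = 0$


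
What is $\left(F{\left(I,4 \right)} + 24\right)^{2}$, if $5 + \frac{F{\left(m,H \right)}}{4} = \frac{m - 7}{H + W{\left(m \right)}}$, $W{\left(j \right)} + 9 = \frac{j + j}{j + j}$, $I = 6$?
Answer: $25$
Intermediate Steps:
$W{\left(j \right)} = -8$ ($W{\left(j \right)} = -9 + \frac{j + j}{j + j} = -9 + \frac{2 j}{2 j} = -9 + 2 j \frac{1}{2 j} = -9 + 1 = -8$)
$F{\left(m,H \right)} = -20 + \frac{4 \left(-7 + m\right)}{-8 + H}$ ($F{\left(m,H \right)} = -20 + 4 \frac{m - 7}{H - 8} = -20 + 4 \frac{-7 + m}{-8 + H} = -20 + \frac{4 \left(-7 + m\right)}{-8 + H}$)
$\left(F{\left(I,4 \right)} + 24\right)^{2} = \left(\frac{4 \left(33 + 6 - 20\right)}{-8 + 4} + 24\right)^{2} = \left(\frac{4 \left(33 + 6 - 20\right)}{-4} + 24\right)^{2} = \left(4 \left(- \frac{1}{4}\right) 19 + 24\right)^{2} = \left(-19 + 24\right)^{2} = 5^{2} = 25$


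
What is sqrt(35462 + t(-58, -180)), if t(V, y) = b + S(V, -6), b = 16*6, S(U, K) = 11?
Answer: sqrt(35569) ≈ 188.60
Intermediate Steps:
b = 96
t(V, y) = 107 (t(V, y) = 96 + 11 = 107)
sqrt(35462 + t(-58, -180)) = sqrt(35462 + 107) = sqrt(35569)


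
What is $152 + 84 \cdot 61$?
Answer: $5276$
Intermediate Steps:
$152 + 84 \cdot 61 = 152 + 5124 = 5276$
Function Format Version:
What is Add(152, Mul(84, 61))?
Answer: 5276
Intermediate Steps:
Add(152, Mul(84, 61)) = Add(152, 5124) = 5276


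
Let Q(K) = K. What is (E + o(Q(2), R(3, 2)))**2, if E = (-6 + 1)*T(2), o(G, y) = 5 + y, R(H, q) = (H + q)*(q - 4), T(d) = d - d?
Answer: 25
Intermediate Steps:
T(d) = 0
R(H, q) = (-4 + q)*(H + q) (R(H, q) = (H + q)*(-4 + q) = (-4 + q)*(H + q))
E = 0 (E = (-6 + 1)*0 = -5*0 = 0)
(E + o(Q(2), R(3, 2)))**2 = (0 + (5 + (2**2 - 4*3 - 4*2 + 3*2)))**2 = (0 + (5 + (4 - 12 - 8 + 6)))**2 = (0 + (5 - 10))**2 = (0 - 5)**2 = (-5)**2 = 25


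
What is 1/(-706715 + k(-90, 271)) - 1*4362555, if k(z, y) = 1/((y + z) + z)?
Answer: -280560553808611/64311064 ≈ -4.3626e+6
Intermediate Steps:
k(z, y) = 1/(y + 2*z)
1/(-706715 + k(-90, 271)) - 1*4362555 = 1/(-706715 + 1/(271 + 2*(-90))) - 1*4362555 = 1/(-706715 + 1/(271 - 180)) - 4362555 = 1/(-706715 + 1/91) - 4362555 = 1/(-64311064/91) - 4362555 = -91/64311064 - 4362555 = -280560553808611/64311064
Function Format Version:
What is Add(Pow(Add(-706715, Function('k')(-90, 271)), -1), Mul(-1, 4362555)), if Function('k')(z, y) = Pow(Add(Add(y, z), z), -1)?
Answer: Rational(-280560553808611, 64311064) ≈ -4.3626e+6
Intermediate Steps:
Function('k')(z, y) = Pow(Add(y, Mul(2, z)), -1)
Add(Pow(Add(-706715, Function('k')(-90, 271)), -1), Mul(-1, 4362555)) = Add(Pow(Add(-706715, Pow(Add(271, Mul(2, -90)), -1)), -1), Mul(-1, 4362555)) = Add(Pow(Add(-706715, Pow(Add(271, -180), -1)), -1), -4362555) = Add(Pow(Add(-706715, Pow(91, -1)), -1), -4362555) = Add(Pow(Add(-706715, Rational(1, 91)), -1), -4362555) = Add(Pow(Rational(-64311064, 91), -1), -4362555) = Add(Rational(-91, 64311064), -4362555) = Rational(-280560553808611, 64311064)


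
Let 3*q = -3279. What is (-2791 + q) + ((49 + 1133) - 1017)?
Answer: -3719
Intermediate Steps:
q = -1093 (q = (1/3)*(-3279) = -1093)
(-2791 + q) + ((49 + 1133) - 1017) = (-2791 - 1093) + ((49 + 1133) - 1017) = -3884 + (1182 - 1017) = -3884 + 165 = -3719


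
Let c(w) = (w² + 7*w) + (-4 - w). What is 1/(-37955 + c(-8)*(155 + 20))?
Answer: -1/35855 ≈ -2.7890e-5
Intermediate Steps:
c(w) = -4 + w² + 6*w
1/(-37955 + c(-8)*(155 + 20)) = 1/(-37955 + (-4 + (-8)² + 6*(-8))*(155 + 20)) = 1/(-37955 + (-4 + 64 - 48)*175) = 1/(-37955 + 12*175) = 1/(-37955 + 2100) = 1/(-35855) = -1/35855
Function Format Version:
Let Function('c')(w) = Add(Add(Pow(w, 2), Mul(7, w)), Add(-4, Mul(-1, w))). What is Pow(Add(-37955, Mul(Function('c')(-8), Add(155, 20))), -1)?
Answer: Rational(-1, 35855) ≈ -2.7890e-5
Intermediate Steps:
Function('c')(w) = Add(-4, Pow(w, 2), Mul(6, w))
Pow(Add(-37955, Mul(Function('c')(-8), Add(155, 20))), -1) = Pow(Add(-37955, Mul(Add(-4, Pow(-8, 2), Mul(6, -8)), Add(155, 20))), -1) = Pow(Add(-37955, Mul(Add(-4, 64, -48), 175)), -1) = Pow(Add(-37955, Mul(12, 175)), -1) = Pow(Add(-37955, 2100), -1) = Pow(-35855, -1) = Rational(-1, 35855)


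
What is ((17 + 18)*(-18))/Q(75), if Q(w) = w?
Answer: -42/5 ≈ -8.4000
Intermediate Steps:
((17 + 18)*(-18))/Q(75) = ((17 + 18)*(-18))/75 = (35*(-18))*(1/75) = -630*1/75 = -42/5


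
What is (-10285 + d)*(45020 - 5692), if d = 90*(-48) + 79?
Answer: -571278528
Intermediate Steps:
d = -4241 (d = -4320 + 79 = -4241)
(-10285 + d)*(45020 - 5692) = (-10285 - 4241)*(45020 - 5692) = -14526*39328 = -571278528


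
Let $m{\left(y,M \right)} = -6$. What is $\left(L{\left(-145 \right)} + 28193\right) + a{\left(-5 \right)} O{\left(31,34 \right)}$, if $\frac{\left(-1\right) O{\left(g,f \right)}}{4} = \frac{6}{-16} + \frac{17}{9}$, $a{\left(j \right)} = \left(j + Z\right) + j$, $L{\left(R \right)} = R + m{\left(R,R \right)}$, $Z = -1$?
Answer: $\frac{505955}{18} \approx 28109.0$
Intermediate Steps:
$L{\left(R \right)} = -6 + R$ ($L{\left(R \right)} = R - 6 = -6 + R$)
$a{\left(j \right)} = -1 + 2 j$ ($a{\left(j \right)} = \left(j - 1\right) + j = \left(-1 + j\right) + j = -1 + 2 j$)
$O{\left(g,f \right)} = - \frac{109}{18}$ ($O{\left(g,f \right)} = - 4 \left(\frac{6}{-16} + \frac{17}{9}\right) = - 4 \left(6 \left(- \frac{1}{16}\right) + 17 \cdot \frac{1}{9}\right) = - 4 \left(- \frac{3}{8} + \frac{17}{9}\right) = \left(-4\right) \frac{109}{72} = - \frac{109}{18}$)
$\left(L{\left(-145 \right)} + 28193\right) + a{\left(-5 \right)} O{\left(31,34 \right)} = \left(\left(-6 - 145\right) + 28193\right) + \left(-1 + 2 \left(-5\right)\right) \left(- \frac{109}{18}\right) = \left(-151 + 28193\right) + \left(-1 - 10\right) \left(- \frac{109}{18}\right) = 28042 - - \frac{1199}{18} = 28042 + \frac{1199}{18} = \frac{505955}{18}$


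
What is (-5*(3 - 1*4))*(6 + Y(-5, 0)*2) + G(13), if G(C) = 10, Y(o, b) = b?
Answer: 40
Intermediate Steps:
(-5*(3 - 1*4))*(6 + Y(-5, 0)*2) + G(13) = (-5*(3 - 1*4))*(6 + 0*2) + 10 = (-5*(3 - 4))*(6 + 0) + 10 = -5*(-1)*6 + 10 = 5*6 + 10 = 30 + 10 = 40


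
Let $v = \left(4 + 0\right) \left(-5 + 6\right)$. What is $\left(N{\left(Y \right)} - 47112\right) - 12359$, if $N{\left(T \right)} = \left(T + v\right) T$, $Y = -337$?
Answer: $52750$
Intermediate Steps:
$v = 4$ ($v = 4 \cdot 1 = 4$)
$N{\left(T \right)} = T \left(4 + T\right)$ ($N{\left(T \right)} = \left(T + 4\right) T = \left(4 + T\right) T = T \left(4 + T\right)$)
$\left(N{\left(Y \right)} - 47112\right) - 12359 = \left(- 337 \left(4 - 337\right) - 47112\right) - 12359 = \left(\left(-337\right) \left(-333\right) - 47112\right) - 12359 = \left(112221 - 47112\right) - 12359 = 65109 - 12359 = 52750$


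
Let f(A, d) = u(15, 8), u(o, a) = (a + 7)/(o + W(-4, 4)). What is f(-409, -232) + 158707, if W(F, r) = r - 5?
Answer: 2221913/14 ≈ 1.5871e+5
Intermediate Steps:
W(F, r) = -5 + r
u(o, a) = (7 + a)/(-1 + o) (u(o, a) = (a + 7)/(o + (-5 + 4)) = (7 + a)/(o - 1) = (7 + a)/(-1 + o))
f(A, d) = 15/14 (f(A, d) = (7 + 8)/(-1 + 15) = 15/14)
f(-409, -232) + 158707 = 15/14 + 158707 = 2221913/14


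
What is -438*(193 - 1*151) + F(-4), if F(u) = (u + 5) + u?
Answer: -18399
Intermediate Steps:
F(u) = 5 + 2*u (F(u) = (5 + u) + u = 5 + 2*u)
-438*(193 - 1*151) + F(-4) = -438*(193 - 1*151) + (5 + 2*(-4)) = -438*(193 - 151) + (5 - 8) = -438*42 - 3 = -18396 - 3 = -18399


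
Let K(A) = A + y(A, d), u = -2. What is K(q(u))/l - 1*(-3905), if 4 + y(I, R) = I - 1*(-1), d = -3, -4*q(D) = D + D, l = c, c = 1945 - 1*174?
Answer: 6915754/1771 ≈ 3905.0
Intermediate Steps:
c = 1771 (c = 1945 - 174 = 1771)
l = 1771
q(D) = -D/2 (q(D) = -(D + D)/4 = -D/2)
y(I, R) = -3 + I (y(I, R) = -4 + (I - 1*(-1)) = -4 + (I + 1) = -4 + (1 + I) = -3 + I)
K(A) = -3 + 2*A (K(A) = A + (-3 + A) = -3 + 2*A)
K(q(u))/l - 1*(-3905) = (-3 + 2*(-½*(-2)))/1771 - 1*(-3905) = (-3 + 2*1)*(1/1771) + 3905 = (-3 + 2)*(1/1771) + 3905 = -1*1/1771 + 3905 = -1/1771 + 3905 = 6915754/1771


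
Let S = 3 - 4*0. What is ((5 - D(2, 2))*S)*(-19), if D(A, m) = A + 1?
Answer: -114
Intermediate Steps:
D(A, m) = 1 + A
S = 3 (S = 3 + 0 = 3)
((5 - D(2, 2))*S)*(-19) = ((5 - (1 + 2))*3)*(-19) = ((5 - 1*3)*3)*(-19) = ((5 - 3)*3)*(-19) = (2*3)*(-19) = 6*(-19) = -114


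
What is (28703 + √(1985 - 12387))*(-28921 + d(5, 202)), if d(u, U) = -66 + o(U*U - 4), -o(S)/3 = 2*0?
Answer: -832013861 - 28987*I*√10402 ≈ -8.3201e+8 - 2.9564e+6*I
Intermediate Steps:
o(S) = 0 (o(S) = -6*0 = -3*0 = 0)
d(u, U) = -66 (d(u, U) = -66 + 0 = -66)
(28703 + √(1985 - 12387))*(-28921 + d(5, 202)) = (28703 + √(1985 - 12387))*(-28921 - 66) = (28703 + √(-10402))*(-28987) = (28703 + I*√10402)*(-28987) = -832013861 - 28987*I*√10402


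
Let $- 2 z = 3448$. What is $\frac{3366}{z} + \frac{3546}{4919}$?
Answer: $- \frac{5222025}{4240178} \approx -1.2316$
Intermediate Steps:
$z = -1724$ ($z = \left(- \frac{1}{2}\right) 3448 = -1724$)
$\frac{3366}{z} + \frac{3546}{4919} = \frac{3366}{-1724} + \frac{3546}{4919} = 3366 \left(- \frac{1}{1724}\right) + 3546 \cdot \frac{1}{4919} = - \frac{1683}{862} + \frac{3546}{4919} = - \frac{5222025}{4240178}$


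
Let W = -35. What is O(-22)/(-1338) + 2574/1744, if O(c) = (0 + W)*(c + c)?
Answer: 189563/583368 ≈ 0.32495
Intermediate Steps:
O(c) = -70*c (O(c) = (0 - 35)*(c + c) = -70*c)
O(-22)/(-1338) + 2574/1744 = -70*(-22)/(-1338) + 2574/1744 = 1540*(-1/1338) + 2574*(1/1744) = -770/669 + 1287/872 = 189563/583368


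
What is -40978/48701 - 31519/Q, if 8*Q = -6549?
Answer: 12011689630/318942849 ≈ 37.661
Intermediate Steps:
Q = -6549/8 (Q = (⅛)*(-6549) = -6549/8 ≈ -818.63)
-40978/48701 - 31519/Q = -40978/48701 - 31519/(-6549/8) = -40978*1/48701 - 31519*(-8/6549) = -40978/48701 + 252152/6549 = 12011689630/318942849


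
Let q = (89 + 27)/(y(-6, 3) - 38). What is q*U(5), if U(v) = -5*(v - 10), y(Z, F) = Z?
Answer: -725/11 ≈ -65.909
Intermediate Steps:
U(v) = 50 - 5*v (U(v) = -5*(-10 + v) = 50 - 5*v)
q = -29/11 (q = (89 + 27)/(-6 - 38) = 116/(-44) = 116*(-1/44) = -29/11 ≈ -2.6364)
q*U(5) = -29*(50 - 5*5)/11 = -29*(50 - 25)/11 = -29/11*25 = -725/11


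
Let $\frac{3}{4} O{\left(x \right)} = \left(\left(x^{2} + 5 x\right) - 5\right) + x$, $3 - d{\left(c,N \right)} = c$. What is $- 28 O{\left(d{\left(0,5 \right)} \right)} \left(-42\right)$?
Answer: $34496$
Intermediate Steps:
$d{\left(c,N \right)} = 3 - c$
$O{\left(x \right)} = - \frac{20}{3} + 8 x + \frac{4 x^{2}}{3}$ ($O{\left(x \right)} = \frac{4 \left(\left(\left(x^{2} + 5 x\right) - 5\right) + x\right)}{3} = \frac{4 \left(\left(-5 + x^{2} + 5 x\right) + x\right)}{3} = \frac{4 \left(-5 + x^{2} + 6 x\right)}{3} = - \frac{20}{3} + 8 x + \frac{4 x^{2}}{3}$)
$- 28 O{\left(d{\left(0,5 \right)} \right)} \left(-42\right) = - 28 \left(- \frac{20}{3} + 8 \left(3 - 0\right) + \frac{4 \left(3 - 0\right)^{2}}{3}\right) \left(-42\right) = - 28 \left(- \frac{20}{3} + 8 \left(3 + 0\right) + \frac{4 \left(3 + 0\right)^{2}}{3}\right) \left(-42\right) = - 28 \left(- \frac{20}{3} + 8 \cdot 3 + \frac{4 \cdot 3^{2}}{3}\right) \left(-42\right) = - 28 \left(- \frac{20}{3} + 24 + \frac{4}{3} \cdot 9\right) \left(-42\right) = - 28 \left(- \frac{20}{3} + 24 + 12\right) \left(-42\right) = \left(-28\right) \frac{88}{3} \left(-42\right) = \left(- \frac{2464}{3}\right) \left(-42\right) = 34496$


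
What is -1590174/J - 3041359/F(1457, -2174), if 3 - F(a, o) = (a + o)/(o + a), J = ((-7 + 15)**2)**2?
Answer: -3115146703/2048 ≈ -1.5211e+6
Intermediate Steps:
J = 4096 (J = (8**2)**2 = 64**2 = 4096)
F(a, o) = 2 (F(a, o) = 3 - (a + o)/(o + a) = 3 - (a + o)/(a + o) = 3 - 1*1 = 3 - 1 = 2)
-1590174/J - 3041359/F(1457, -2174) = -1590174/4096 - 3041359/2 = -1590174*1/4096 - 3041359*1/2 = -795087/2048 - 3041359/2 = -3115146703/2048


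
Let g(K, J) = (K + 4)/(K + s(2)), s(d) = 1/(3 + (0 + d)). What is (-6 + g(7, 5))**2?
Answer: 25921/1296 ≈ 20.001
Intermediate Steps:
s(d) = 1/(3 + d)
g(K, J) = (4 + K)/(1/5 + K) (g(K, J) = (K + 4)/(K + 1/(3 + 2)) = (4 + K)/(K + 1/5) = (4 + K)/(1/5 + K))
(-6 + g(7, 5))**2 = (-6 + 5*(4 + 7)/(1 + 5*7))**2 = (-6 + 5*11/(1 + 35))**2 = (-6 + 5*11/36)**2 = (-6 + 5*(1/36)*11)**2 = (-6 + 55/36)**2 = (-161/36)**2 = 25921/1296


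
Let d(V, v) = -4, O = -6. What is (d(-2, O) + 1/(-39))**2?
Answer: 24649/1521 ≈ 16.206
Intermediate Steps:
(d(-2, O) + 1/(-39))**2 = (-4 + 1/(-39))**2 = (-4 - 1/39)**2 = (-157/39)**2 = 24649/1521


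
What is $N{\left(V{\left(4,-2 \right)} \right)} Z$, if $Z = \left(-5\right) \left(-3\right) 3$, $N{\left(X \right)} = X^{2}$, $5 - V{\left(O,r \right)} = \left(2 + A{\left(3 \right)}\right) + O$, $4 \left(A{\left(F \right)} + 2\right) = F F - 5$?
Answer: $0$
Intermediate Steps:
$A{\left(F \right)} = - \frac{13}{4} + \frac{F^{2}}{4}$ ($A{\left(F \right)} = -2 + \frac{F F - 5}{4} = -2 + \frac{F^{2} - 5}{4} = -2 + \frac{-5 + F^{2}}{4} = -2 + \left(- \frac{5}{4} + \frac{F^{2}}{4}\right) = - \frac{13}{4} + \frac{F^{2}}{4}$)
$V{\left(O,r \right)} = 4 - O$ ($V{\left(O,r \right)} = 5 - \left(\left(2 - \left(\frac{13}{4} - \frac{3^{2}}{4}\right)\right) + O\right) = 5 - \left(\left(2 + \left(- \frac{13}{4} + \frac{1}{4} \cdot 9\right)\right) + O\right) = 5 - \left(\left(2 + \left(- \frac{13}{4} + \frac{9}{4}\right)\right) + O\right) = 5 - \left(\left(2 - 1\right) + O\right) = 5 - \left(1 + O\right) = 4 - O$)
$Z = 45$ ($Z = 15 \cdot 3 = 45$)
$N{\left(V{\left(4,-2 \right)} \right)} Z = \left(4 - 4\right)^{2} \cdot 45 = 0^{2} \cdot 45 = 0 \cdot 45 = 0$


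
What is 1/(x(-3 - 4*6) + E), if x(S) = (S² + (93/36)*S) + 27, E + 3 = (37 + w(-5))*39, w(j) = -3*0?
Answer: 4/8505 ≈ 0.00047031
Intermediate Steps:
w(j) = 0
E = 1440 (E = -3 + (37 + 0)*39 = -3 + 37*39 = -3 + 1443 = 1440)
x(S) = 27 + S² + 31*S/12 (x(S) = (S² + (93*(1/36))*S) + 27 = (S² + 31*S/12) + 27 = 27 + S² + 31*S/12)
1/(x(-3 - 4*6) + E) = 1/((27 + (-3 - 4*6)² + 31*(-3 - 4*6)/12) + 1440) = 1/((27 + (-3 - 24)² + 31*(-3 - 24)/12) + 1440) = 1/((27 + (-27)² + (31/12)*(-27)) + 1440) = 1/((27 + 729 - 279/4) + 1440) = 1/(2745/4 + 1440) = 1/(8505/4) = 4/8505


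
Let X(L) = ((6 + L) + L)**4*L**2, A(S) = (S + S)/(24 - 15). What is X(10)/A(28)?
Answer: 51409800/7 ≈ 7.3443e+6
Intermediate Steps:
A(S) = 2*S/9 (A(S) = (2*S)/9 = (2*S)*(1/9) = 2*S/9)
X(L) = L**2*(6 + 2*L)**4 (X(L) = (6 + 2*L)**4*L**2 = L**2*(6 + 2*L)**4)
X(10)/A(28) = (16*10**2*(3 + 10)**4)/(((2/9)*28)) = (16*100*13**4)/(56/9) = (16*100*28561)*(9/56) = 45697600*(9/56) = 51409800/7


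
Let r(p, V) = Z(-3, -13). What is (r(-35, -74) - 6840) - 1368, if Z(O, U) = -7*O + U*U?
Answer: -8018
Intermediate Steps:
Z(O, U) = U² - 7*O (Z(O, U) = -7*O + U² = U² - 7*O)
r(p, V) = 190 (r(p, V) = (-13)² - 7*(-3) = 169 + 21 = 190)
(r(-35, -74) - 6840) - 1368 = (190 - 6840) - 1368 = -6650 - 1368 = -8018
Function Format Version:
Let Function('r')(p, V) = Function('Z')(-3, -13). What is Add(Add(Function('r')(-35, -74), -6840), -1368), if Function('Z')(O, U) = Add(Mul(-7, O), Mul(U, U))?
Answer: -8018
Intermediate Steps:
Function('Z')(O, U) = Add(Pow(U, 2), Mul(-7, O)) (Function('Z')(O, U) = Add(Mul(-7, O), Pow(U, 2)) = Add(Pow(U, 2), Mul(-7, O)))
Function('r')(p, V) = 190 (Function('r')(p, V) = Add(Pow(-13, 2), Mul(-7, -3)) = Add(169, 21) = 190)
Add(Add(Function('r')(-35, -74), -6840), -1368) = Add(Add(190, -6840), -1368) = Add(-6650, -1368) = -8018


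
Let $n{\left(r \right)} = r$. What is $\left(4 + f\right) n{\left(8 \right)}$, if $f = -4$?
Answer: $0$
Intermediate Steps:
$\left(4 + f\right) n{\left(8 \right)} = \left(4 - 4\right) 8 = 0 \cdot 8 = 0$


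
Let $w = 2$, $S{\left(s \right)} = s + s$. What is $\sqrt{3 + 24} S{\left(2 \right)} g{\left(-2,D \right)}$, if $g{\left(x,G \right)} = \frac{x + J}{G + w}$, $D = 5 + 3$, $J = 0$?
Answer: $- \frac{12 \sqrt{3}}{5} \approx -4.1569$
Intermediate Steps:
$S{\left(s \right)} = 2 s$
$D = 8$
$g{\left(x,G \right)} = \frac{x}{2 + G}$ ($g{\left(x,G \right)} = \frac{x + 0}{G + 2} = \frac{x}{2 + G}$)
$\sqrt{3 + 24} S{\left(2 \right)} g{\left(-2,D \right)} = \sqrt{3 + 24} \cdot 2 \cdot 2 \left(- \frac{2}{2 + 8}\right) = \sqrt{27} \cdot 4 \left(- \frac{2}{10}\right) = 3 \sqrt{3} \cdot 4 \left(\left(-2\right) \frac{1}{10}\right) = 12 \sqrt{3} \left(- \frac{1}{5}\right) = - \frac{12 \sqrt{3}}{5}$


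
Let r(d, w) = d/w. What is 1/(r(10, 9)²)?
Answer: 81/100 ≈ 0.81000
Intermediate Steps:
1/(r(10, 9)²) = 1/((10/9)²) = 1/(100/81) = 81/100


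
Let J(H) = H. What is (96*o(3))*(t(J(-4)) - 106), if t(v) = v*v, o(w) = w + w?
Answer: -51840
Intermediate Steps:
o(w) = 2*w
t(v) = v²
(96*o(3))*(t(J(-4)) - 106) = (96*(2*3))*((-4)² - 106) = (96*6)*(16 - 106) = 576*(-90) = -51840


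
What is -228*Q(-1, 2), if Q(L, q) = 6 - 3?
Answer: -684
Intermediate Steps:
Q(L, q) = 3
-228*Q(-1, 2) = -228*3 = -684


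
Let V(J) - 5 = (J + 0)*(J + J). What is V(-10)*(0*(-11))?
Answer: 0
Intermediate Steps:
V(J) = 5 + 2*J**2 (V(J) = 5 + (J + 0)*(J + J) = 5 + J*(2*J) = 5 + 2*J**2)
V(-10)*(0*(-11)) = (5 + 2*(-10)**2)*(0*(-11)) = (5 + 2*100)*0 = (5 + 200)*0 = 205*0 = 0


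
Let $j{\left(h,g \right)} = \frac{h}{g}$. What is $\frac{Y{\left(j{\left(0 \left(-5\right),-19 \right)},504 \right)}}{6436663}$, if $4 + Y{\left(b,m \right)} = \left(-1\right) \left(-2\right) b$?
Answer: $- \frac{4}{6436663} \approx -6.2144 \cdot 10^{-7}$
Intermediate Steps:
$Y{\left(b,m \right)} = -4 + 2 b$ ($Y{\left(b,m \right)} = -4 + \left(-1\right) \left(-2\right) b = -4 + 2 b$)
$\frac{Y{\left(j{\left(0 \left(-5\right),-19 \right)},504 \right)}}{6436663} = \frac{-4 + 2 \frac{0 \left(-5\right)}{-19}}{6436663} = \left(-4 + 2 \cdot 0 \left(- \frac{1}{19}\right)\right) \frac{1}{6436663} = \left(-4 + 2 \cdot 0\right) \frac{1}{6436663} = \left(-4 + 0\right) \frac{1}{6436663} = \left(-4\right) \frac{1}{6436663} = - \frac{4}{6436663}$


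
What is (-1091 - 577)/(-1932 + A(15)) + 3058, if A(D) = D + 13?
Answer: 1456025/476 ≈ 3058.9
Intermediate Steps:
A(D) = 13 + D
(-1091 - 577)/(-1932 + A(15)) + 3058 = (-1091 - 577)/(-1932 + (13 + 15)) + 3058 = -1668/(-1932 + 28) + 3058 = -1668/(-1904) + 3058 = -1668*(-1/1904) + 3058 = 417/476 + 3058 = 1456025/476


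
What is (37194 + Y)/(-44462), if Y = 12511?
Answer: -49705/44462 ≈ -1.1179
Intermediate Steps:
(37194 + Y)/(-44462) = (37194 + 12511)/(-44462) = 49705*(-1/44462) = -49705/44462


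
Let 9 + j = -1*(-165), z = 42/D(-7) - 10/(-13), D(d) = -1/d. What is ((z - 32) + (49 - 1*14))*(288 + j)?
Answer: 1718724/13 ≈ 1.3221e+5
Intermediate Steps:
z = 3832/13 (z = 42/((-1/(-7))) - 10/(-13) = 42/((-1*(-⅐))) - 10*(-1/13) = 42/(⅐) + 10/13 = 42*7 + 10/13 = 294 + 10/13 = 3832/13 ≈ 294.77)
j = 156 (j = -9 - 1*(-165) = -9 + 165 = 156)
((z - 32) + (49 - 1*14))*(288 + j) = ((3832/13 - 32) + (49 - 1*14))*(288 + 156) = (3416/13 + (49 - 14))*444 = (3416/13 + 35)*444 = (3871/13)*444 = 1718724/13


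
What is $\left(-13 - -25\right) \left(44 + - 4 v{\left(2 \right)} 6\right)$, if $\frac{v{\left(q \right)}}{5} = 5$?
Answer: $-6672$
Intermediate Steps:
$v{\left(q \right)} = 25$ ($v{\left(q \right)} = 5 \cdot 5 = 25$)
$\left(-13 - -25\right) \left(44 + - 4 v{\left(2 \right)} 6\right) = \left(-13 - -25\right) \left(44 + \left(-4\right) 25 \cdot 6\right) = \left(-13 + 25\right) \left(44 - 600\right) = 12 \left(44 - 600\right) = 12 \left(-556\right) = -6672$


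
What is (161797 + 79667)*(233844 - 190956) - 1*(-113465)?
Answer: 10356021497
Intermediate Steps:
(161797 + 79667)*(233844 - 190956) - 1*(-113465) = 241464*42888 + 113465 = 10355908032 + 113465 = 10356021497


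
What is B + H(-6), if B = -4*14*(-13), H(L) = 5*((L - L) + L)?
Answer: 698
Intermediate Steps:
H(L) = 5*L (H(L) = 5*(0 + L) = 5*L)
B = 728 (B = -56*(-13) = 728)
B + H(-6) = 728 + 5*(-6) = 728 - 30 = 698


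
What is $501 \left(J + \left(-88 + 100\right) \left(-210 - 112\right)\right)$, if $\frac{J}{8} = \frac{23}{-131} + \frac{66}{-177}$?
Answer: $- \frac{14979282768}{7729} \approx -1.9381 \cdot 10^{6}$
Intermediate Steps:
$J = - \frac{33912}{7729}$ ($J = 8 \left(\frac{23}{-131} + \frac{66}{-177}\right) = 8 \left(23 \left(- \frac{1}{131}\right) + 66 \left(- \frac{1}{177}\right)\right) = 8 \left(- \frac{23}{131} - \frac{22}{59}\right) = 8 \left(- \frac{4239}{7729}\right) = - \frac{33912}{7729} \approx -4.3876$)
$501 \left(J + \left(-88 + 100\right) \left(-210 - 112\right)\right) = 501 \left(- \frac{33912}{7729} + \left(-88 + 100\right) \left(-210 - 112\right)\right) = 501 \left(- \frac{33912}{7729} + 12 \left(-322\right)\right) = 501 \left(- \frac{33912}{7729} - 3864\right) = 501 \left(- \frac{29898768}{7729}\right) = - \frac{14979282768}{7729}$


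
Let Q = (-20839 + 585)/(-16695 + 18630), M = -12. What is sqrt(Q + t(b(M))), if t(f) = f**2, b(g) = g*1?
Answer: sqrt(55552990)/645 ≈ 11.556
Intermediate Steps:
Q = -20254/1935 ≈ -10.467
b(g) = g
sqrt(Q + t(b(M))) = sqrt(-20254/1935 + (-12)**2) = sqrt(-20254/1935 + 144) = sqrt(258386/1935) = sqrt(55552990)/645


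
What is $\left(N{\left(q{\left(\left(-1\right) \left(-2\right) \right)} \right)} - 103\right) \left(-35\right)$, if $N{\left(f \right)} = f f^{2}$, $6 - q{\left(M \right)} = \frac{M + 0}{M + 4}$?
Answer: $- \frac{74620}{27} \approx -2763.7$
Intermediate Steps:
$q{\left(M \right)} = 6 - \frac{M}{4 + M}$ ($q{\left(M \right)} = 6 - \frac{M + 0}{M + 4} = 6 - \frac{M}{4 + M}$)
$N{\left(f \right)} = f^{3}$
$\left(N{\left(q{\left(\left(-1\right) \left(-2\right) \right)} \right)} - 103\right) \left(-35\right) = \left(\left(\frac{24 + 5 \left(\left(-1\right) \left(-2\right)\right)}{4 - -2}\right)^{3} - 103\right) \left(-35\right) = \left(\left(\frac{24 + 5 \cdot 2}{4 + 2}\right)^{3} - 103\right) \left(-35\right) = \left(\left(\frac{24 + 10}{6}\right)^{3} - 103\right) \left(-35\right) = \left(\left(\frac{1}{6} \cdot 34\right)^{3} - 103\right) \left(-35\right) = \left(\left(\frac{17}{3}\right)^{3} - 103\right) \left(-35\right) = \left(\frac{4913}{27} - 103\right) \left(-35\right) = \frac{2132}{27} \left(-35\right) = - \frac{74620}{27}$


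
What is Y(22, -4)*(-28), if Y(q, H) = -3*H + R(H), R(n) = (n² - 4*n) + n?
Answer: -1120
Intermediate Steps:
R(n) = n² - 3*n
Y(q, H) = -3*H + H*(-3 + H)
Y(22, -4)*(-28) = -4*(-6 - 4)*(-28) = -4*(-10)*(-28) = 40*(-28) = -1120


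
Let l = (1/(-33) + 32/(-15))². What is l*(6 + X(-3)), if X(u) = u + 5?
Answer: 113288/3025 ≈ 37.451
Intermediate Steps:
X(u) = 5 + u
l = 14161/3025 (l = (1*(-1/33) + 32*(-1/15))² = (-1/33 - 32/15)² = (-119/55)² = 14161/3025 ≈ 4.6813)
l*(6 + X(-3)) = 14161*(6 + (5 - 3))/3025 = 14161*(6 + 2)/3025 = (14161/3025)*8 = 113288/3025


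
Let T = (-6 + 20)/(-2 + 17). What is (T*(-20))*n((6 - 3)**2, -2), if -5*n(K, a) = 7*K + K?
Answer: 1344/5 ≈ 268.80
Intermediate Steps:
n(K, a) = -8*K/5 (n(K, a) = -(7*K + K)/5 = -8*K/5)
T = 14/15 ≈ 0.93333
(T*(-20))*n((6 - 3)**2, -2) = ((14/15)*(-20))*(-8*(6 - 3)**2/5) = -(-448)*3**2/15 = -(-448)*9/15 = -56/3*(-72/5) = 1344/5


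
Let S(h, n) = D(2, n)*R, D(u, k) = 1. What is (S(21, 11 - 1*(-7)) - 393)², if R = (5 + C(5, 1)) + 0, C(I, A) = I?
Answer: 146689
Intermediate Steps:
R = 10 (R = (5 + 5) + 0 = 10 + 0 = 10)
S(h, n) = 10 (S(h, n) = 1*10 = 10)
(S(21, 11 - 1*(-7)) - 393)² = (10 - 393)² = (-383)² = 146689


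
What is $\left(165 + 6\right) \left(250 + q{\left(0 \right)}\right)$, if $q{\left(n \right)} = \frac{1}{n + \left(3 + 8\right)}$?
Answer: $\frac{470421}{11} \approx 42766.0$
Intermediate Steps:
$q{\left(n \right)} = \frac{1}{11 + n}$ ($q{\left(n \right)} = \frac{1}{n + 11} = \frac{1}{11 + n}$)
$\left(165 + 6\right) \left(250 + q{\left(0 \right)}\right) = \left(165 + 6\right) \left(250 + \frac{1}{11 + 0}\right) = 171 \left(250 + \frac{1}{11}\right) = 171 \cdot \frac{2751}{11} = \frac{470421}{11}$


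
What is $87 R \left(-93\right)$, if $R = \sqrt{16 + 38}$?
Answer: $- 24273 \sqrt{6} \approx -59456.0$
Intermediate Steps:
$R = 3 \sqrt{6}$ ($R = \sqrt{54} = 3 \sqrt{6} \approx 7.3485$)
$87 R \left(-93\right) = 87 \cdot 3 \sqrt{6} \left(-93\right) = 261 \sqrt{6} \left(-93\right) = - 24273 \sqrt{6}$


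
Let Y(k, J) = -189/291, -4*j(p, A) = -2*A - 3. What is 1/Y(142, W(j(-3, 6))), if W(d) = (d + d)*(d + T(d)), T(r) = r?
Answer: -97/63 ≈ -1.5397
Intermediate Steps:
j(p, A) = 3/4 + A/2 (j(p, A) = -(-2*A - 3)/4 = -(-3 - 2*A)/4 = 3/4 + A/2)
W(d) = 4*d**2 (W(d) = (d + d)*(d + d) = (2*d)*(2*d) = 4*d**2)
Y(k, J) = -63/97 (Y(k, J) = -189*1/291 = -63/97)
1/Y(142, W(j(-3, 6))) = 1/(-63/97) = -97/63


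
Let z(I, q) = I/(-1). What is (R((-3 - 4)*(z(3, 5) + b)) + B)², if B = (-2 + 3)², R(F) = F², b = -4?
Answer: 5769604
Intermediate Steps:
z(I, q) = -I (z(I, q) = I*(-1) = -I)
B = 1 (B = 1² = 1)
(R((-3 - 4)*(z(3, 5) + b)) + B)² = (((-3 - 4)*(-1*3 - 4))² + 1)² = ((-7*(-3 - 4))² + 1)² = ((-7*(-7))² + 1)² = (49² + 1)² = (2401 + 1)² = 2402² = 5769604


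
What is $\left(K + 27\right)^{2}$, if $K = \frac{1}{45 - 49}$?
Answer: $\frac{11449}{16} \approx 715.56$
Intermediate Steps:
$K = - \frac{1}{4}$ ($K = \frac{1}{-4} = - \frac{1}{4} \approx -0.25$)
$\left(K + 27\right)^{2} = \left(- \frac{1}{4} + 27\right)^{2} = \left(\frac{107}{4}\right)^{2} = \frac{11449}{16}$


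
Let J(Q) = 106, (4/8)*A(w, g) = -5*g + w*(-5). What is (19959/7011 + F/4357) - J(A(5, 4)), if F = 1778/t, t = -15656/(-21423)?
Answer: -430396564015/4195111308 ≈ -102.59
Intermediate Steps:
A(w, g) = -10*g - 10*w (A(w, g) = 2*(-5*g + w*(-5)) = 2*(-5*g - 5*w) = -10*g - 10*w)
t = 15656/21423 (t = -15656*(-1/21423) = 15656/21423 ≈ 0.73080)
F = 19045047/7828 (F = 1778/(15656/21423) = 1778*(21423/15656) = 19045047/7828 ≈ 2432.9)
(19959/7011 + F/4357) - J(A(5, 4)) = (19959/7011 + (19045047/7828)/4357) - 1*106 = (19959*(1/7011) + (19045047/7828)*(1/4357)) - 106 = (6653/2337 + 19045047/34106596) - 106 = 14285234633/4195111308 - 106 = -430396564015/4195111308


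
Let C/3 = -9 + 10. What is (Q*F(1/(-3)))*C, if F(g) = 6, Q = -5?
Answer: -90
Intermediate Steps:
C = 3 (C = 3*(-9 + 10) = 3*1 = 3)
(Q*F(1/(-3)))*C = -5*6*3 = -30*3 = -90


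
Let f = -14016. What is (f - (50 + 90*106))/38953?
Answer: -23606/38953 ≈ -0.60601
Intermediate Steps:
(f - (50 + 90*106))/38953 = (-14016 - (50 + 90*106))/38953 = (-14016 - (50 + 9540))*(1/38953) = (-14016 - 1*9590)*(1/38953) = (-14016 - 9590)*(1/38953) = -23606*1/38953 = -23606/38953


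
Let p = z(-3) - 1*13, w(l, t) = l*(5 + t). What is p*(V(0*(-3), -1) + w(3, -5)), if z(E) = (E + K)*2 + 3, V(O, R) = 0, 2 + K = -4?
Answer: 0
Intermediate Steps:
K = -6 (K = -2 - 4 = -6)
z(E) = -9 + 2*E (z(E) = (E - 6)*2 + 3 = (-6 + E)*2 + 3 = (-12 + 2*E) + 3 = -9 + 2*E)
p = -28 (p = (-9 + 2*(-3)) - 1*13 = (-9 - 6) - 13 = -15 - 13 = -28)
p*(V(0*(-3), -1) + w(3, -5)) = -28*(0 + 3*(5 - 5)) = -28*(0 + 3*0) = -28*(0 + 0) = -28*0 = 0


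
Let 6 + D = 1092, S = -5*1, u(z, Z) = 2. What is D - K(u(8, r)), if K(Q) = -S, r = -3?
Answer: 1081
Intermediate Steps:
S = -5
K(Q) = 5 (K(Q) = -1*(-5) = 5)
D = 1086 (D = -6 + 1092 = 1086)
D - K(u(8, r)) = 1086 - 1*5 = 1086 - 5 = 1081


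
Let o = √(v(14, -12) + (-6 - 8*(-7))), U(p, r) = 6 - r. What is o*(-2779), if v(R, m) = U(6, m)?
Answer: -5558*√17 ≈ -22916.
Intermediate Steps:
v(R, m) = 6 - m
o = 2*√17 (o = √((6 - 1*(-12)) + (-6 - 8*(-7))) = √((6 + 12) + (-6 + 56)) = √(18 + 50) = √68 = 2*√17 ≈ 8.2462)
o*(-2779) = (2*√17)*(-2779) = -5558*√17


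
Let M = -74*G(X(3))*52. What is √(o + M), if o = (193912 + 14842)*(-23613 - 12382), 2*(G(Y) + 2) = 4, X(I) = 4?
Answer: I*√7514100230 ≈ 86684.0*I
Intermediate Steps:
G(Y) = 0 (G(Y) = -2 + (½)*4 = -2 + 2 = 0)
o = -7514100230 (o = 208754*(-35995) = -7514100230)
M = 0 (M = -74*0*52 = 0*52 = 0)
√(o + M) = √(-7514100230 + 0) = √(-7514100230) = I*√7514100230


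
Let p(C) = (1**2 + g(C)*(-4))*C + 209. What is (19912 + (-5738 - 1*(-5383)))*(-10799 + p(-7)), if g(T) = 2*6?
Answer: -200674377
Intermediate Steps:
g(T) = 12
p(C) = 209 - 47*C (p(C) = (1**2 + 12*(-4))*C + 209 = (1 - 48)*C + 209 = -47*C + 209 = 209 - 47*C)
(19912 + (-5738 - 1*(-5383)))*(-10799 + p(-7)) = (19912 + (-5738 - 1*(-5383)))*(-10799 + (209 - 47*(-7))) = (19912 + (-5738 + 5383))*(-10799 + (209 + 329)) = (19912 - 355)*(-10799 + 538) = 19557*(-10261) = -200674377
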